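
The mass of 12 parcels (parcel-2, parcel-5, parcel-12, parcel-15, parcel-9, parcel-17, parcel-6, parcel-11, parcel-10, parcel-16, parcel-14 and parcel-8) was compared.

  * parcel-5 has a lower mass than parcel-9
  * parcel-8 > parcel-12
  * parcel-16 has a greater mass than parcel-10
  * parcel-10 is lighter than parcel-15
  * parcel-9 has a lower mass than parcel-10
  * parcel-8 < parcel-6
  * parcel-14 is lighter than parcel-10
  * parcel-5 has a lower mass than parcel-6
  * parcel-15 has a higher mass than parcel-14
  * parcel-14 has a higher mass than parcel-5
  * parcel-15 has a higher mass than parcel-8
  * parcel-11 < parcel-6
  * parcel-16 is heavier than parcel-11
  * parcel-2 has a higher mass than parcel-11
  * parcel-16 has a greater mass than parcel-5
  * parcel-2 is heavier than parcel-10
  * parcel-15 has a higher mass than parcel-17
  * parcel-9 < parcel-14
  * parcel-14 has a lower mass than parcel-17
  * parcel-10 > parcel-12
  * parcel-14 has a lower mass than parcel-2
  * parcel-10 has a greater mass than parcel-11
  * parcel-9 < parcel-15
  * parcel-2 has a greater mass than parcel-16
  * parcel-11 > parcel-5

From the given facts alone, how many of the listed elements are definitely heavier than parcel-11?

From parcel-11 the given relations immediately reach parcel-10, parcel-6, parcel-16, parcel-2.
From those, parcel-15 — 5 in total.
No other element is forced above parcel-11 by the given relations, so the count is 5.

5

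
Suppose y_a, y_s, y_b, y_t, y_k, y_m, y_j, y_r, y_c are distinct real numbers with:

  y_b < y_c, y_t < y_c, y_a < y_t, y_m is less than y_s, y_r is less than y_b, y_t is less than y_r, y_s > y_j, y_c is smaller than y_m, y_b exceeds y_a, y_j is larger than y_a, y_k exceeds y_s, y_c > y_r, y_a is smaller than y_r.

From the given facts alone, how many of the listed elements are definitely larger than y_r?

From y_r the given relations immediately reach y_b, y_c.
From those, y_m — 3 in total.
From those, y_s — 4 in total.
From those, y_k — 5 in total.
No other element is forced above y_r by the given relations, so the count is 5.

5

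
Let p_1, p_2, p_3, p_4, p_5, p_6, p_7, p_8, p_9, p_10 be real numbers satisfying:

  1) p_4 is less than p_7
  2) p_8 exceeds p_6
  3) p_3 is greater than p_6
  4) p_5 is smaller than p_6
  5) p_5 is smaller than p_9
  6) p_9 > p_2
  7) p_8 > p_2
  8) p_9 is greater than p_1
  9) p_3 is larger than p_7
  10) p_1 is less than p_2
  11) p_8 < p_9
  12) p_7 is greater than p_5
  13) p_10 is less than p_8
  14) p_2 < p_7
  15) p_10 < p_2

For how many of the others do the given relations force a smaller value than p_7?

From p_7 the given relations immediately reach p_4, p_2, p_5.
From those, p_1, p_10 — 5 in total.
Nothing else is reachable below p_7; 5 in all.

5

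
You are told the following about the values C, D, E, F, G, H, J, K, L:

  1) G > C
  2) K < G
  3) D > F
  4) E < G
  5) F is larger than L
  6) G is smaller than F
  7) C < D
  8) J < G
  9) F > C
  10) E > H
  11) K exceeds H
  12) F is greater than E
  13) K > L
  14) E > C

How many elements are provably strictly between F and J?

1

The relations place J below F. An element lies strictly between them when it is forced above J and also forced below F.
Above J: {G, D}. Below F: {H, L, K, C, E, G}.
Intersection: {G} — 1.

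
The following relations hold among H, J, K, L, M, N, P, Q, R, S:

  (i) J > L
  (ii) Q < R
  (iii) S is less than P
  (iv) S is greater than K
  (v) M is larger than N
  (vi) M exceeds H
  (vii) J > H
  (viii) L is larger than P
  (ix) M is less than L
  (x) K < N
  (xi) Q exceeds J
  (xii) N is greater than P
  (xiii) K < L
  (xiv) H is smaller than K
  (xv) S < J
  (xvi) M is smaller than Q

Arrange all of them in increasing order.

H < K < S < P < N < M < L < J < Q < R

Nothing is placed below H, so it is least; from there H < K; K < S; S < P; P < N; N < M; M < L; L < J; J < Q; Q < R, each given directly.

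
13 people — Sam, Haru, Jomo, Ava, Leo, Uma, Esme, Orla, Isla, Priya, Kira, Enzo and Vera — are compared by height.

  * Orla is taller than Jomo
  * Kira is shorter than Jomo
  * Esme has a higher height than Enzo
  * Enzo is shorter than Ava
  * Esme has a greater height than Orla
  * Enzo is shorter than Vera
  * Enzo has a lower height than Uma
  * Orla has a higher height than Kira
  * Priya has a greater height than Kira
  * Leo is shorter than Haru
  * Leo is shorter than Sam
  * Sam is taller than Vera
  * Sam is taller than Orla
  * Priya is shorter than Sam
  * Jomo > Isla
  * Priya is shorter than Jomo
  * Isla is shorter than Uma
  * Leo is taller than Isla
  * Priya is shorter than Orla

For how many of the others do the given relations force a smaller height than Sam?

The elements the relations force below Sam are Enzo, Isla, Kira, Priya, Leo, Vera, Jomo, Orla — no chain reaches any other.
That is 8.

8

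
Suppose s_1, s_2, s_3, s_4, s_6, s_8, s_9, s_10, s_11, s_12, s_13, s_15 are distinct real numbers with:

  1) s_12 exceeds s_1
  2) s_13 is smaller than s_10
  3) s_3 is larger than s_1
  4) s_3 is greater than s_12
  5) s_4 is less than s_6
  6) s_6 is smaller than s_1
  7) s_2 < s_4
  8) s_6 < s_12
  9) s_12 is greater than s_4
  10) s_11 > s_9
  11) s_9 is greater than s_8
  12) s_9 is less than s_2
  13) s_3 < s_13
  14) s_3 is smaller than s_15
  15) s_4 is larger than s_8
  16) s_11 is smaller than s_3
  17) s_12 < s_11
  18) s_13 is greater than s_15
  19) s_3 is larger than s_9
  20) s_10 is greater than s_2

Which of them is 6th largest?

s_12

Chaining the given pairs: s_8 < s_9 < s_2 < s_4 < s_6 < s_1 < s_12 < s_11 < s_3 < s_15 < s_13 < s_10.
The 6th largest is s_12.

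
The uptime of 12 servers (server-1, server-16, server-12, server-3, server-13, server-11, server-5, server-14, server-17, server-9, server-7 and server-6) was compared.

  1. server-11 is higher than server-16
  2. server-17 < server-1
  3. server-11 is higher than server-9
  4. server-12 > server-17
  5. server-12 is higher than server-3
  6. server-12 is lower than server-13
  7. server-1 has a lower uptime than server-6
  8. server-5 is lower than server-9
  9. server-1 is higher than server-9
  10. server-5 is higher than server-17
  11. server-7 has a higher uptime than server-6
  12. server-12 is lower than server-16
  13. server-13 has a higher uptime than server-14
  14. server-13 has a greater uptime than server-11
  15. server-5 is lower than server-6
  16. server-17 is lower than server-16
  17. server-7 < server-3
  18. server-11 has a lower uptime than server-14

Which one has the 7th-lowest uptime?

server-3

The consecutive relations fix a unique order: server-17 < server-5 < server-9 < server-1 < server-6 < server-7 < server-3 < server-12 < server-16 < server-11 < server-14 < server-13.
The 7th smallest is server-3.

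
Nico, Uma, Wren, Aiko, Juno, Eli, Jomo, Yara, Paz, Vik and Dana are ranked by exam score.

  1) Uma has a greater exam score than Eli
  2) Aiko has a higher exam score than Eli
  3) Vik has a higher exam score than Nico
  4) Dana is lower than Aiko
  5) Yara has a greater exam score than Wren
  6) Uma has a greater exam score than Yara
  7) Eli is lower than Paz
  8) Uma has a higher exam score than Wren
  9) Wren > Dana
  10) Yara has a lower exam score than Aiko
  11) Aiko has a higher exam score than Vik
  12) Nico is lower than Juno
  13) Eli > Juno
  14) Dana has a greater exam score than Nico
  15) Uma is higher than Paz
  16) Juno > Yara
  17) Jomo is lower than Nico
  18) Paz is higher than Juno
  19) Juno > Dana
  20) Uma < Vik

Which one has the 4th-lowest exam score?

Piecing the relations together gives one ordering: Jomo < Nico < Dana < Wren < Yara < Juno < Eli < Paz < Uma < Vik < Aiko.
Counting 4 from the smallest end gives Wren.

Wren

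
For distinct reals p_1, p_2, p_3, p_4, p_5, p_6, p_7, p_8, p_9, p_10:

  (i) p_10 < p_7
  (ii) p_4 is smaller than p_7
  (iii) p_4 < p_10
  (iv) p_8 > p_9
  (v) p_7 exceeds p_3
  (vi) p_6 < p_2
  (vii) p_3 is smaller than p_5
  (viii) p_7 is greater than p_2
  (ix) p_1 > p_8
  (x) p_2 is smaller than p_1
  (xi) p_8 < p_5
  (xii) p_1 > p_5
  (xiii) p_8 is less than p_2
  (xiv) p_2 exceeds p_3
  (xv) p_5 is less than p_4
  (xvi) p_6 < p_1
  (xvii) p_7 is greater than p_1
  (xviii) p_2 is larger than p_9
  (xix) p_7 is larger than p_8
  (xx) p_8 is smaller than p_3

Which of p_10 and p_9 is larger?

Link the given pairs in sequence: p_9 < p_8; p_8 < p_3; p_3 < p_5; p_5 < p_4; p_4 < p_10.
Together: p_9 < p_8 < p_3 < p_5 < p_4 < p_10.
So p_9 < p_10; p_10 is the larger of the two.

p_10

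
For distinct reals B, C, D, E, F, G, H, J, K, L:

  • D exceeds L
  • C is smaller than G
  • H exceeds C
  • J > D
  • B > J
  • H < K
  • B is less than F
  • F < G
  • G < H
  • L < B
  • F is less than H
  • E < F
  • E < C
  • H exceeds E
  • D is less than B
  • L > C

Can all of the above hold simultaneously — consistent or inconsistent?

consistent

Every relation is compatible with E < C < L < D < J < B < F < G < H < K; the set is consistent.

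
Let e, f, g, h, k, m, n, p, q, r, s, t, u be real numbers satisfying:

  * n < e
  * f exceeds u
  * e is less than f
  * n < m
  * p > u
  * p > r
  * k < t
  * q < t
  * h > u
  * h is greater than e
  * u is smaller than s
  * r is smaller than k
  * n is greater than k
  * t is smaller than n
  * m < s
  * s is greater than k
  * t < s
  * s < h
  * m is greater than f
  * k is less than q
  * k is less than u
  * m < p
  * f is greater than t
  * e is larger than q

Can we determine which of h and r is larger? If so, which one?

h

r < k and k < q give r < q.
With q < t: r < k < q < t.
With t < n: r < k < q < t < n.
Then n < e extends the chain to e.
With e < f: r < k < q < t < n < e < f.
Then f < m extends the chain to m.
Then m < s extends the chain to s.
With s < h: r < k < q < t < n < e < f < m < s < h.
So h is larger.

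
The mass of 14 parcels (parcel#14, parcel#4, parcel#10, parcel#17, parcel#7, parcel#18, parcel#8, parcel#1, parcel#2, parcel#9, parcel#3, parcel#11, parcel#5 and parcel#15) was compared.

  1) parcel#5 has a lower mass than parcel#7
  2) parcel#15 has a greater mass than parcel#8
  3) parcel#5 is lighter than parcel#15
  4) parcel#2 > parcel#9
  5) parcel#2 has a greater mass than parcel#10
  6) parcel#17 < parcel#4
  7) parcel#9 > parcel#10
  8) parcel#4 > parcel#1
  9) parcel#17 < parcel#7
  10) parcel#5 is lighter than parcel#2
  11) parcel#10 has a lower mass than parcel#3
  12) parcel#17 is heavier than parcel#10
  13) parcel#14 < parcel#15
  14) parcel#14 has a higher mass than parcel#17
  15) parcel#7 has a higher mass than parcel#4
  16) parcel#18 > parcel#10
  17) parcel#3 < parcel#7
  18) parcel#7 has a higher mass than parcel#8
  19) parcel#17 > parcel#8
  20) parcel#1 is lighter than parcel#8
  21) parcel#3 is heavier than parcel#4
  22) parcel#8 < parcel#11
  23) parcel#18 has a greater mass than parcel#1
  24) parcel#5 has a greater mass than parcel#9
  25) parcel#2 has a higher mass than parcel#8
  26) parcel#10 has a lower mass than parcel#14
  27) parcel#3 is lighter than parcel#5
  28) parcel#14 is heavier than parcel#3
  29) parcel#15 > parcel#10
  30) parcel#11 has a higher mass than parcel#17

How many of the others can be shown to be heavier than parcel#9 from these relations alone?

Directly above parcel#9: parcel#5, parcel#2.
One step further: parcel#7, parcel#15 (4 so far).
Nothing else is reachable above parcel#9; 4 in all.

4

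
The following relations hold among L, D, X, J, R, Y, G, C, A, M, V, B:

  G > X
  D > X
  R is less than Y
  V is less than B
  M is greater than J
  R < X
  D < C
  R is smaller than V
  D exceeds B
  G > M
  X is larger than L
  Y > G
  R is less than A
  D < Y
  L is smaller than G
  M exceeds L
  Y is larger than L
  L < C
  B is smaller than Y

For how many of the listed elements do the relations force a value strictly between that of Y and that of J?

The relations place J below Y. An element lies strictly between them when it is forced above J and also forced below Y.
Above J: {M, G}. Below Y: {R, V, B, L, M, X, G, D}.
Intersection: {M, G} — 2.

2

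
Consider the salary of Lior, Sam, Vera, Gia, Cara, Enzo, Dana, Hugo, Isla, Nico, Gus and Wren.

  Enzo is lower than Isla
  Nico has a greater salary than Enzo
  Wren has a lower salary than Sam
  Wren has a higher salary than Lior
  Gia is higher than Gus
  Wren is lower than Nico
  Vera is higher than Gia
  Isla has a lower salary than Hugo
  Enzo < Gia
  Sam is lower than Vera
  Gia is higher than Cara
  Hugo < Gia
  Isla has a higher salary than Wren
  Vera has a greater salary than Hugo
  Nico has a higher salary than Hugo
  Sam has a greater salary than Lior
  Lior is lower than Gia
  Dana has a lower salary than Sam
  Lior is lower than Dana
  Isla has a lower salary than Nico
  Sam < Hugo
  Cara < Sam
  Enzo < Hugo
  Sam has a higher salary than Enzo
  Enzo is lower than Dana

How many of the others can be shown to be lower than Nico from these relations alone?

From Nico the given relations immediately reach Enzo, Wren, Isla, Hugo.
From those, Lior, Sam — 6 in total.
From those, Dana, Cara — 8 in total.
No other element is forced below Nico by the given relations, so the count is 8.

8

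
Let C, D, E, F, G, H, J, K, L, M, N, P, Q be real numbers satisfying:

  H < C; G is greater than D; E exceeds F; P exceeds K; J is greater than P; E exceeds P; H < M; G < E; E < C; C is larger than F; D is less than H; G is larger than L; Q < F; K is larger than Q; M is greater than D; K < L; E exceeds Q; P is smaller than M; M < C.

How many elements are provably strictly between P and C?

Chaining upward from P reaches: J, E, M.
Chaining downward from C reaches: Q, K, D, H, L, F, G, E, M.
Strictly between P and C are those in both lists: E, M — 2 elements.

2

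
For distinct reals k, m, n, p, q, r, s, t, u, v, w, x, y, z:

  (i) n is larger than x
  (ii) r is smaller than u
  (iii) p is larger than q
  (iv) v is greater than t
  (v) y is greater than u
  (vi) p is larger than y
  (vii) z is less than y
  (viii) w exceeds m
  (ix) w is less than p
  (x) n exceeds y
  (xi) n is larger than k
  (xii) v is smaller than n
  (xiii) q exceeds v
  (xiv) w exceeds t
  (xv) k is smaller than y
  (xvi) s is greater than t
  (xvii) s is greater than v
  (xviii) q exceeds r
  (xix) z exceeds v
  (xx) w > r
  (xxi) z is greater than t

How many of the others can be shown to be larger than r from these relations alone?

The elements the relations force above r are u, q, y, w, n, p — no chain reaches any other.
That is 6.

6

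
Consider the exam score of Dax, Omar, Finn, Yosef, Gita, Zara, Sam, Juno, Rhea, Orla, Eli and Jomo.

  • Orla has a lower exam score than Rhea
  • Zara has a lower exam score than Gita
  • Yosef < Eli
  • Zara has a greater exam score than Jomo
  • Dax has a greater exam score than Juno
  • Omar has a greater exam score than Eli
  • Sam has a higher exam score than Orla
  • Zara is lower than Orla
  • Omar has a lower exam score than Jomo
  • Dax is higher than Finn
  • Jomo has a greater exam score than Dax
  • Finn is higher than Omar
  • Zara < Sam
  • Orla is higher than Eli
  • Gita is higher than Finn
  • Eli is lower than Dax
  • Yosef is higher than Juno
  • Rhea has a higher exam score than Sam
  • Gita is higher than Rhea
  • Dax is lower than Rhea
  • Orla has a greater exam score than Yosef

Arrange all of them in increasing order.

Each adjacent pair is fixed by a given relation: Juno < Yosef; Yosef < Eli; Eli < Omar; Omar < Finn; Finn < Dax; Dax < Jomo; Jomo < Zara; Zara < Orla; Orla < Sam; Sam < Rhea; Rhea < Gita. Chaining them end to end gives the full order.

Juno < Yosef < Eli < Omar < Finn < Dax < Jomo < Zara < Orla < Sam < Rhea < Gita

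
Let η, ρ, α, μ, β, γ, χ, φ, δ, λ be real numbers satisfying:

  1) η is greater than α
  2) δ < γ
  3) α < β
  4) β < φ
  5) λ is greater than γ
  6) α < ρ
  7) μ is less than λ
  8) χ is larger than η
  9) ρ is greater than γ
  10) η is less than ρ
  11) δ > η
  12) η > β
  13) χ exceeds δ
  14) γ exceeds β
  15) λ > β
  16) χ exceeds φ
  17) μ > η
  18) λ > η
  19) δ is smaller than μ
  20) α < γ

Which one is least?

β is not least since α < β; η is not least since α < η; φ is not least since β < φ; δ is not least since η < δ; μ is not least since η < μ; χ is not least since δ < χ; γ is not least since α < γ; λ is not least since η < λ; ρ is not least since γ < ρ.
Only α has nothing below it, so α is the least.

α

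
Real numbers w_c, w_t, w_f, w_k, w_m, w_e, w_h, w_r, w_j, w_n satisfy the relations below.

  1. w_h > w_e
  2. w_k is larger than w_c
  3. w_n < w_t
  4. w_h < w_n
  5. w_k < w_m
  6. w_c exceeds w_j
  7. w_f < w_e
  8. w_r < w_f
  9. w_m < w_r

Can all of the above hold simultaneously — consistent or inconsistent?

The single ordering w_j < w_c < w_k < w_m < w_r < w_f < w_e < w_h < w_n < w_t satisfies every listed relation, so no contradiction arises.

consistent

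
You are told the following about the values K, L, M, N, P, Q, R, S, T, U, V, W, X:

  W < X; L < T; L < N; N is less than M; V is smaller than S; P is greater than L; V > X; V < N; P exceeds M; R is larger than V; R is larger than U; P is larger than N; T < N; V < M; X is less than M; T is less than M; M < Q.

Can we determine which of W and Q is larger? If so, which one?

Q

W < X and X < V give W < V.
With V < M: W < X < V < M.
With M < Q: W < X < V < M < Q.
So Q is larger.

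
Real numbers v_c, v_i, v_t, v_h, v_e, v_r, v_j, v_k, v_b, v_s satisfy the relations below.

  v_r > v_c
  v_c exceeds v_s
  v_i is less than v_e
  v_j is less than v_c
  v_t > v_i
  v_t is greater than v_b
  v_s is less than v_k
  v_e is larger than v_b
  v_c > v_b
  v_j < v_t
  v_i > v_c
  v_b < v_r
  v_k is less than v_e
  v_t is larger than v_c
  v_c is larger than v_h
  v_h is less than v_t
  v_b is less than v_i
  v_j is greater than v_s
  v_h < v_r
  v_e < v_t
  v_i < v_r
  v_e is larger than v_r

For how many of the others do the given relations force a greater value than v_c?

4

From v_c the given relations immediately reach v_i, v_r, v_t.
From those, v_e — 4 in total.
No other element is forced above v_c by the given relations, so the count is 4.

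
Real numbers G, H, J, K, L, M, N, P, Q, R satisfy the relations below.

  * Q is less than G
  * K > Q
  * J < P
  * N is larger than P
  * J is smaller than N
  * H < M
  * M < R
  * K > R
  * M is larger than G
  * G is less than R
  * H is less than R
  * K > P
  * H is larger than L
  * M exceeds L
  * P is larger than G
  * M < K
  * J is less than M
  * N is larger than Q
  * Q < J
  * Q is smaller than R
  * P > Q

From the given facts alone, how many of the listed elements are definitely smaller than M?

5

Directly below M: L, H, J, G.
One step further: Q (5 so far).
No other element is forced below M by the given relations, so the count is 5.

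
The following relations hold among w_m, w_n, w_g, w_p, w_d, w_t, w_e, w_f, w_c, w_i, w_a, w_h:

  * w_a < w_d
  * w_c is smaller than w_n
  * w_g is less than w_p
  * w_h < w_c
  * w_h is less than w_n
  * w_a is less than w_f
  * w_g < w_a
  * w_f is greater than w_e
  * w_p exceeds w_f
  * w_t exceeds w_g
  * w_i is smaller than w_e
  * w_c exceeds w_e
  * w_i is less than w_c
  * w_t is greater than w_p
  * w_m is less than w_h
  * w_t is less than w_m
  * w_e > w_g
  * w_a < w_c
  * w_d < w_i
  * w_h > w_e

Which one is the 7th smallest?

Piecing the relations together gives one ordering: w_g < w_a < w_d < w_i < w_e < w_f < w_p < w_t < w_m < w_h < w_c < w_n.
Counting 7 from the smallest end gives w_p.

w_p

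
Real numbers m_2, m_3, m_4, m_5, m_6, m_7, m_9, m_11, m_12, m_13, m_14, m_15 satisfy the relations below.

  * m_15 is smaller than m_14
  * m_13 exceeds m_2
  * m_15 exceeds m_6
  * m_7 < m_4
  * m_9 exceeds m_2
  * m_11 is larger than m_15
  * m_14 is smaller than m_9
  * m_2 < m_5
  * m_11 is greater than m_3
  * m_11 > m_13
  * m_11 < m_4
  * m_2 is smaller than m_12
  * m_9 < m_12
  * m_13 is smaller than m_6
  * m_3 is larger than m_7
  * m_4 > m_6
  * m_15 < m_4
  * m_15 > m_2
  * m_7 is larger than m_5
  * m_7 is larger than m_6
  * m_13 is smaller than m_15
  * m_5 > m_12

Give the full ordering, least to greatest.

Nothing is placed below m_2, so it is least; from there m_2 < m_13; m_13 < m_6; m_6 < m_15; m_15 < m_14; m_14 < m_9; m_9 < m_12; m_12 < m_5; m_5 < m_7; m_7 < m_3; m_3 < m_11; m_11 < m_4, each given directly.

m_2 < m_13 < m_6 < m_15 < m_14 < m_9 < m_12 < m_5 < m_7 < m_3 < m_11 < m_4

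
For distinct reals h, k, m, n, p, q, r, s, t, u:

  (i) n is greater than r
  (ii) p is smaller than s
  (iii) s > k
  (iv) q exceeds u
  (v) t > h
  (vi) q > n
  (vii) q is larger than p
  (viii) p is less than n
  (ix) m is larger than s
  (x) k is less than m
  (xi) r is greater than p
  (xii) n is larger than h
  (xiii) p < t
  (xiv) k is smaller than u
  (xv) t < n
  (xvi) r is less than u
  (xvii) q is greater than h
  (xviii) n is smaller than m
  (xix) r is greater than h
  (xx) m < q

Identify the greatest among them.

Chaining downward from q: directly below it, p, h, u, n, m; then k, s, r, t.
That covers every other element, and nothing is given above q, so q is the greatest.

q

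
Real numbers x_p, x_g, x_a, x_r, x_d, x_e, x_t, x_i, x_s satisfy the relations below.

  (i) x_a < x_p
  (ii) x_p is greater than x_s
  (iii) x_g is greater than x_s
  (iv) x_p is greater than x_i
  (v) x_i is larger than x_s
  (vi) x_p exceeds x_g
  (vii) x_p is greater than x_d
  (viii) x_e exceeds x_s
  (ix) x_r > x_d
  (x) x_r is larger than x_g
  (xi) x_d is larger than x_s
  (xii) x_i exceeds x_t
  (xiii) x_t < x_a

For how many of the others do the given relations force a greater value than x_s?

Directly above x_s: x_d, x_g, x_i, x_e, x_p.
One step further: x_r (6 so far).
No other element is forced above x_s by the given relations, so the count is 6.

6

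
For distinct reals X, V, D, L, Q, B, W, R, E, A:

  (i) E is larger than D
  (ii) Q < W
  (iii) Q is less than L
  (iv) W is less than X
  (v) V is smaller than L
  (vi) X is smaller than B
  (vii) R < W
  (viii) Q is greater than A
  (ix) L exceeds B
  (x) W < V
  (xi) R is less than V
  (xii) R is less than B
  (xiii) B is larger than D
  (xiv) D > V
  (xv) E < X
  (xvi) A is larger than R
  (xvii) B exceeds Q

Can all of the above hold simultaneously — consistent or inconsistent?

consistent

Every relation is compatible with R < A < Q < W < V < D < E < X < B < L; the set is consistent.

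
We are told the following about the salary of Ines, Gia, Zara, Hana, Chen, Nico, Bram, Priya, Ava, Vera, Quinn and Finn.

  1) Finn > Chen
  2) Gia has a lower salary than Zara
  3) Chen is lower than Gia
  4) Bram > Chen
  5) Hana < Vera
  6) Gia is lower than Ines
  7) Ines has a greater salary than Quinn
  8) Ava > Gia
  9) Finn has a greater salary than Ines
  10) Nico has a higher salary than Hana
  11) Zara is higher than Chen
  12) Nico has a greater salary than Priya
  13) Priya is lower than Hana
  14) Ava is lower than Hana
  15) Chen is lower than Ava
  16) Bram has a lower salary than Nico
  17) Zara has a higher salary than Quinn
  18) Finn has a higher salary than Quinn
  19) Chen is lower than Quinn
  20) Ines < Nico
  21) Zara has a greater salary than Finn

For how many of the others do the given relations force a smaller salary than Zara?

From Zara the given relations immediately reach Chen, Gia, Quinn, Finn.
From those, Ines — 5 in total.
Nothing else is reachable below Zara; 5 in all.

5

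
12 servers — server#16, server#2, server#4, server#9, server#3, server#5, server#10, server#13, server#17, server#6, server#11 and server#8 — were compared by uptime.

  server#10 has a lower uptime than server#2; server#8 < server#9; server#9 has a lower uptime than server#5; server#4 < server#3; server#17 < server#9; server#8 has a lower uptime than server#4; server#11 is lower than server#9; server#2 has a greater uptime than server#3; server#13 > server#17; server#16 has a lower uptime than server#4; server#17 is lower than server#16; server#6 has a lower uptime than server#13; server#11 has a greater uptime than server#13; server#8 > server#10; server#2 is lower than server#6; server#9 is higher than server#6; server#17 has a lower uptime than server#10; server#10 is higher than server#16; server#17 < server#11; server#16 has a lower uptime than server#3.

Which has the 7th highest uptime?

The consecutive relations fix a unique order: server#17 < server#16 < server#10 < server#8 < server#4 < server#3 < server#2 < server#6 < server#13 < server#11 < server#9 < server#5.
Counting 7 from the largest end gives server#3.

server#3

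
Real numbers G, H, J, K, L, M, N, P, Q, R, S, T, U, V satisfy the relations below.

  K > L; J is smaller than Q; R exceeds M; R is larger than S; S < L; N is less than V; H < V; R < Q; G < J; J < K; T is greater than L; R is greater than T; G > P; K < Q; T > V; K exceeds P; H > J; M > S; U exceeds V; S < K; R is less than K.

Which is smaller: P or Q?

Chaining the given relations: P < G < J < H < V < T < R < K < Q.
So P < Q; P is the smaller of the two.

P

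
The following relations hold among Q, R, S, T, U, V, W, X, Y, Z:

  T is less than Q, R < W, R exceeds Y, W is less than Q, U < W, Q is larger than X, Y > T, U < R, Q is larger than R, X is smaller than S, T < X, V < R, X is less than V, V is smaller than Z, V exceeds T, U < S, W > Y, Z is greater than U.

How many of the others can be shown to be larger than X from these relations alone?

6

Directly above X: V, S, Q.
One step further: R, Z (5 so far).
One step further: W (6 so far).
Nothing else is reachable above X; 6 in all.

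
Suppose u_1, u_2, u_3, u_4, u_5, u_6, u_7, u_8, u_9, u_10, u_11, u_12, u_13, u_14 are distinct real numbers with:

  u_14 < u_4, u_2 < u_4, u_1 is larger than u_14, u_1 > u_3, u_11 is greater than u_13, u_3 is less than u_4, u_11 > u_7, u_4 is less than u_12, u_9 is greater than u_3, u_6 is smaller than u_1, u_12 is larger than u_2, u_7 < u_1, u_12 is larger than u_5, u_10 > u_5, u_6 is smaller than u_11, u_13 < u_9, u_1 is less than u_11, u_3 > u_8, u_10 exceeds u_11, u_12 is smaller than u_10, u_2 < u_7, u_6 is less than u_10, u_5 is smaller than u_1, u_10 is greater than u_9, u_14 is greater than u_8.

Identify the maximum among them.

u_10

u_13 is not greatest since u_13 < u_9; u_5 is not greatest since u_5 < u_1; u_6 is not greatest since u_6 < u_10; u_8 is not greatest since u_8 < u_3; u_3 is not greatest since u_3 < u_1; u_14 is not greatest since u_14 < u_1; u_2 is not greatest since u_2 < u_12; u_7 is not greatest since u_7 < u_1; u_4 is not greatest since u_4 < u_12; u_1 is not greatest since u_1 < u_11; u_9 is not greatest since u_9 < u_10; u_12 is not greatest since u_12 < u_10; u_11 is not greatest since u_11 < u_10.
Only u_10 has nothing above it, so u_10 is the maximum.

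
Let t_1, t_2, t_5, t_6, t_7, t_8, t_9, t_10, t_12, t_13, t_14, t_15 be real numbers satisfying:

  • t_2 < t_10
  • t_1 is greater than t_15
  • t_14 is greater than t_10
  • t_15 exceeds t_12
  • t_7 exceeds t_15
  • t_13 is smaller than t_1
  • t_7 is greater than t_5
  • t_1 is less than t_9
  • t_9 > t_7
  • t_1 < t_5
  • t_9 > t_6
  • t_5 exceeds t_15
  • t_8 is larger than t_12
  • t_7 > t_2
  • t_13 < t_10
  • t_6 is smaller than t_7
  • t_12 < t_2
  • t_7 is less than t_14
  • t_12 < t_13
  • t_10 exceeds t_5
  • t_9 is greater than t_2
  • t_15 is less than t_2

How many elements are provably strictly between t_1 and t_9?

Chaining upward from t_1 reaches: t_5, t_7, t_10, t_14.
Chaining downward from t_9 reaches: t_6, t_12, t_15, t_13, t_5, t_2, t_7.
Strictly between t_1 and t_9 are those in both lists: t_5, t_7 — 2 elements.

2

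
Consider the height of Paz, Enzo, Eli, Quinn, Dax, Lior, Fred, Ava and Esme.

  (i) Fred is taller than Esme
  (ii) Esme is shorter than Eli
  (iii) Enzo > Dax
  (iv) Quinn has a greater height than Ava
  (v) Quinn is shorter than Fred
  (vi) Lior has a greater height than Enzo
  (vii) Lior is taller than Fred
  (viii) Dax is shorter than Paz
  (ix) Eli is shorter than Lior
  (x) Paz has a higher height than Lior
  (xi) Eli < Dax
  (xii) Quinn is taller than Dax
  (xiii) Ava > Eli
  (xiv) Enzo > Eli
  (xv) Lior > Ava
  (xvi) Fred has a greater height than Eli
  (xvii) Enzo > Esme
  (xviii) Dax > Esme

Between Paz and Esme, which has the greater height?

Paz

Link the given pairs in sequence: Esme < Eli; Eli < Ava; Ava < Quinn; Quinn < Fred; Fred < Lior; Lior < Paz.
Together: Esme < Eli < Ava < Quinn < Fred < Lior < Paz.
So Esme < Paz; Paz is the taller of the two.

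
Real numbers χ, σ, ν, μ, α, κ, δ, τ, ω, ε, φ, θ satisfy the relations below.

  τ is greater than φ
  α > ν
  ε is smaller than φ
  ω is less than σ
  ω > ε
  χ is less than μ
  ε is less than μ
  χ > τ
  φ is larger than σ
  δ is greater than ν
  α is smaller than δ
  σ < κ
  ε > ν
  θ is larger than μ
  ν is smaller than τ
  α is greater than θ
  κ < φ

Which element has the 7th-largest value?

Chaining the given pairs: ν < ε < ω < σ < κ < φ < τ < χ < μ < θ < α < δ.
Counting 7 from the largest end gives φ.

φ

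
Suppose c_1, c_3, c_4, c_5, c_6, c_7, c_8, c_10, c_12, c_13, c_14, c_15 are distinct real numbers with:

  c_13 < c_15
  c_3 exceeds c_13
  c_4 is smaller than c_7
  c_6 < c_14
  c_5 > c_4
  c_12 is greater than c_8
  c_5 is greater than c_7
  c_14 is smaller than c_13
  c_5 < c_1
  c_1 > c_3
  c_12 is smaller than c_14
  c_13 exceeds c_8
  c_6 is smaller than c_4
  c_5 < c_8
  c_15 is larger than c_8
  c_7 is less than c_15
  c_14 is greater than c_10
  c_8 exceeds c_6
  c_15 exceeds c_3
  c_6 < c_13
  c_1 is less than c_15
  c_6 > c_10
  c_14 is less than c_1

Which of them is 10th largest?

c_4

The consecutive relations fix a unique order: c_10 < c_6 < c_4 < c_7 < c_5 < c_8 < c_12 < c_14 < c_13 < c_3 < c_1 < c_15.
Counting 10 from the largest end gives c_4.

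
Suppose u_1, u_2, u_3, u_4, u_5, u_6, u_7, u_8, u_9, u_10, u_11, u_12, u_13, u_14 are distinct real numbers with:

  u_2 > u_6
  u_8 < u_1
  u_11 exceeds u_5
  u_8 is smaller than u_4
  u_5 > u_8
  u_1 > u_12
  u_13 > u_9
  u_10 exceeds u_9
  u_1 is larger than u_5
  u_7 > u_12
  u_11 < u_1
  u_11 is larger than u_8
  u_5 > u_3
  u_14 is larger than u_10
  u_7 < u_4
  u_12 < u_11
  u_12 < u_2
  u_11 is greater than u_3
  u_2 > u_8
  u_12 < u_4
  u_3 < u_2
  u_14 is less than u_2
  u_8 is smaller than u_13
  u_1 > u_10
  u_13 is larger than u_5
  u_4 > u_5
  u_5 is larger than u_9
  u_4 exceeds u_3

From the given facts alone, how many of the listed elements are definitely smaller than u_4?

6

The elements the relations force below u_4 are u_9, u_12, u_8, u_7, u_3, u_5 — no chain reaches any other.
That is 6.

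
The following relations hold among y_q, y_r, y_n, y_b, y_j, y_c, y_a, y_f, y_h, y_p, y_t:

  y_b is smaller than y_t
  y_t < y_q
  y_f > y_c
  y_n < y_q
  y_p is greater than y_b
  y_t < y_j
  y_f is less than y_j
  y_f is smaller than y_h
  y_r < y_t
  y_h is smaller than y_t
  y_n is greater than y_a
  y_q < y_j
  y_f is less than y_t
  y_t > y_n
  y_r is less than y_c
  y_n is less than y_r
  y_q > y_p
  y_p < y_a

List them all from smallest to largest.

y_b < y_p < y_a < y_n < y_r < y_c < y_f < y_h < y_t < y_q < y_j

Each adjacent pair is fixed by a given relation: y_b < y_p; y_p < y_a; y_a < y_n; y_n < y_r; y_r < y_c; y_c < y_f; y_f < y_h; y_h < y_t; y_t < y_q; y_q < y_j. Chaining them end to end gives the full order.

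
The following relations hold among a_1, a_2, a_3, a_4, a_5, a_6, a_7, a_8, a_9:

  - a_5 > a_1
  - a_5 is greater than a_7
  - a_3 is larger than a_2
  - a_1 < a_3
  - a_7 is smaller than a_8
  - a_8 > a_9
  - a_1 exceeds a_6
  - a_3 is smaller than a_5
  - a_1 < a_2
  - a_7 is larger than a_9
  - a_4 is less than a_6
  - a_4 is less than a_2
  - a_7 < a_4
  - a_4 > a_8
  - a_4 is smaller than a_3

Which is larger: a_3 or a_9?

a_3

Following the relations from a_9: a_9 < a_7 < a_4 < a_6 < a_1 < a_3.
So a_9 < a_3; a_3 is the larger of the two.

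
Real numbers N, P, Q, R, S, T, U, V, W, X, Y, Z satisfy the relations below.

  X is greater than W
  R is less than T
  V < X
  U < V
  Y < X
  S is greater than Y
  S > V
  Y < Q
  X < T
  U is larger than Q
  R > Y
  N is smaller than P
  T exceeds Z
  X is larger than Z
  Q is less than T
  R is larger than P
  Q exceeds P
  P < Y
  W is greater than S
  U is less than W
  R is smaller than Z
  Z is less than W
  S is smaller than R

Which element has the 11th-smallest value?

Piecing the relations together gives one ordering: N < P < Y < Q < U < V < S < R < Z < W < X < T.
The 11th smallest is X.

X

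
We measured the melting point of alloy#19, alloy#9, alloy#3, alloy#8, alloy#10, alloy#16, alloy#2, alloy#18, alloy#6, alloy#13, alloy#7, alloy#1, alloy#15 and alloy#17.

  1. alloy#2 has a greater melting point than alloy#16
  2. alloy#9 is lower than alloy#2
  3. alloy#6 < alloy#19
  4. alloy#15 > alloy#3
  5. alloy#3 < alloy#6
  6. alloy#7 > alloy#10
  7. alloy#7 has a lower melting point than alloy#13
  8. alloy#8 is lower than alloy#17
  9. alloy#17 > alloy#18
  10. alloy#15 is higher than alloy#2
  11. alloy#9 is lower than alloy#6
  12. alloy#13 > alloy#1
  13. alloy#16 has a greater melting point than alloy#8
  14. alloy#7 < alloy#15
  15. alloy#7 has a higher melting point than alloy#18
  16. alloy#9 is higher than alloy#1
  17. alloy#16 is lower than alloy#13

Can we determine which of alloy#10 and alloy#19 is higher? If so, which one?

undetermined

Following every chain through alloy#10: above alloy#10 we get alloy#7, alloy#13, alloy#15.
alloy#19 is not reached, and no chain runs the other way from alloy#19 to alloy#10.
So the given relations leave the order of alloy#10 and alloy#19 undetermined.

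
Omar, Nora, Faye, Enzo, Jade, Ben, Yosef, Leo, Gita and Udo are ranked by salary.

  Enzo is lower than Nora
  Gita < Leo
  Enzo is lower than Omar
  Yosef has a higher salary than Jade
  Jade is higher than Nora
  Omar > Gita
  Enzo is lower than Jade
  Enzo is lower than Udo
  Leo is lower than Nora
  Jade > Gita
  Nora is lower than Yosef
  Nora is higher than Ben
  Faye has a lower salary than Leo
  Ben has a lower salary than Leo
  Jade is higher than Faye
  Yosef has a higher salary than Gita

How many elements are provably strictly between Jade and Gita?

2

The relations place Gita below Jade. An element lies strictly between them when it is forced above Gita and also forced below Jade.
Above Gita: {Leo, Omar, Nora, Yosef}. Below Jade: {Faye, Enzo, Ben, Leo, Nora}.
Intersection: {Leo, Nora} — 2.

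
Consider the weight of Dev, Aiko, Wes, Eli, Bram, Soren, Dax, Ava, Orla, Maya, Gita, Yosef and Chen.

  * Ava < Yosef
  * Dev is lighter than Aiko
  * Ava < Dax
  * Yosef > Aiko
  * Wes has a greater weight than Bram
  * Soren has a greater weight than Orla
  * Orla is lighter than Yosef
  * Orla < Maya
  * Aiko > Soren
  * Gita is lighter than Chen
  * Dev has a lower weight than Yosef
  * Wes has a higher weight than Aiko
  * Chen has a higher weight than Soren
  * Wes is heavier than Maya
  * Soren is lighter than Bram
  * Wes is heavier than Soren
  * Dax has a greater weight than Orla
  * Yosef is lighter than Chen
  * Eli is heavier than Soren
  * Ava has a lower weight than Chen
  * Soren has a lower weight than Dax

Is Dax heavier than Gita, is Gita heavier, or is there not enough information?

undetermined

Following every chain through Gita: above Gita we get Chen.
Dax is not reached, and no chain runs the other way from Dax to Gita.
So the given relations leave the order of Gita and Dax undetermined.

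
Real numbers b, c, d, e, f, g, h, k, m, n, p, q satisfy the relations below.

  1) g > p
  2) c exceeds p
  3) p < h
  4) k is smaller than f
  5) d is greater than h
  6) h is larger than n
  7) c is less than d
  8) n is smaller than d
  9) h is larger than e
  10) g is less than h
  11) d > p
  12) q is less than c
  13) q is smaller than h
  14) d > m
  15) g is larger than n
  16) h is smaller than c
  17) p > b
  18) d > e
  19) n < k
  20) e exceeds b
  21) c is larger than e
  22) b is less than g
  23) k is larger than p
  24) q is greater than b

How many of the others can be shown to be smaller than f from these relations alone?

4

From f the given relations immediately reach k.
From those, n, p — 3 in total.
From those, b — 4 in total.
No other element is forced below f by the given relations, so the count is 4.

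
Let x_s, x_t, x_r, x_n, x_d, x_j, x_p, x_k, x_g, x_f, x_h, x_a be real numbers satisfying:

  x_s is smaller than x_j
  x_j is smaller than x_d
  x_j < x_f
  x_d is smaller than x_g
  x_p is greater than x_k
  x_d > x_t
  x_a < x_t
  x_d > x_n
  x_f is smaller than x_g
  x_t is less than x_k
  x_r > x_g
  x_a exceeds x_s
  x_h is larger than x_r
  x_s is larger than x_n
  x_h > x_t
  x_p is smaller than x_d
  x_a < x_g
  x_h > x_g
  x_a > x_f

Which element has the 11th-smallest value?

x_r

Piecing the relations together gives one ordering: x_n < x_s < x_j < x_f < x_a < x_t < x_k < x_p < x_d < x_g < x_r < x_h.
Counting 11 from the smallest end gives x_r.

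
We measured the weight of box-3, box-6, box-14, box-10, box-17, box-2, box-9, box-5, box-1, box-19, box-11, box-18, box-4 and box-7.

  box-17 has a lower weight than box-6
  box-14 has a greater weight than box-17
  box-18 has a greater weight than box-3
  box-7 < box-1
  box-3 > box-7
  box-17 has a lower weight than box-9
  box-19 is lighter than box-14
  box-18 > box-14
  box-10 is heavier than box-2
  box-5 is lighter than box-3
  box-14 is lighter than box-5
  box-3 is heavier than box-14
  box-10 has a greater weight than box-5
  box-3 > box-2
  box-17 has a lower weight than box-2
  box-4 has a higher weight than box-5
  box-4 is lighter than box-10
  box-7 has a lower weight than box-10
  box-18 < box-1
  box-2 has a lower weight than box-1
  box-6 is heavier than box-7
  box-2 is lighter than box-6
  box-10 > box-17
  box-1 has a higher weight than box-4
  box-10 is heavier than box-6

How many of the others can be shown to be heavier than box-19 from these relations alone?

The elements the relations force above box-19 are box-14, box-5, box-3, box-4, box-18, box-1, box-10 — no chain reaches any other.
That is 7.

7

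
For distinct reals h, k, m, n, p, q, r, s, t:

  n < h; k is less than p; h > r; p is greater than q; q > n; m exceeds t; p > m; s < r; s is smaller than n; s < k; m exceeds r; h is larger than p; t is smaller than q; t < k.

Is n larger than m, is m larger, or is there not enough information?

undetermined

Following every chain through n: above n we get q, p, h; below n we get s.
m is not reached, and no chain runs the other way from m to n.
So the given relations leave the order of n and m undetermined.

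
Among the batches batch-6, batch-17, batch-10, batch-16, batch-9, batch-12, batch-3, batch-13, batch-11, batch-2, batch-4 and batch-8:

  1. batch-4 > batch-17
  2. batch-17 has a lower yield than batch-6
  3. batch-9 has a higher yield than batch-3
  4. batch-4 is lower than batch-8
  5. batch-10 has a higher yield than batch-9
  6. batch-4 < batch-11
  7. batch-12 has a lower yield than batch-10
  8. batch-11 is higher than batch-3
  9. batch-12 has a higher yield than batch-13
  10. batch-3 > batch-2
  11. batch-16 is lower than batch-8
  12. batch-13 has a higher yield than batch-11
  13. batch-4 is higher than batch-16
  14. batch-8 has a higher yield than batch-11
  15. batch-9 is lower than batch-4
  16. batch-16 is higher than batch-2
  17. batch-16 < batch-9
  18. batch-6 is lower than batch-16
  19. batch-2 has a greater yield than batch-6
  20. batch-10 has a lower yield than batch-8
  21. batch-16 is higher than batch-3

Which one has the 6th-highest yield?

The consecutive relations fix a unique order: batch-17 < batch-6 < batch-2 < batch-3 < batch-16 < batch-9 < batch-4 < batch-11 < batch-13 < batch-12 < batch-10 < batch-8.
Counting 6 from the largest end gives batch-4.

batch-4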